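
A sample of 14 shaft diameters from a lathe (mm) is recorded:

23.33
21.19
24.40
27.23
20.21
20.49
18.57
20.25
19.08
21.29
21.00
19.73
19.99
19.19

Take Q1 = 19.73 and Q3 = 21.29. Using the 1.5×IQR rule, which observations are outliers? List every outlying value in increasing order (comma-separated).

IQR = Q3 − Q1 = 21.29 − 19.73 = 1.56.
Lower fence = Q1 − 1.5·IQR = 19.73 − 2.34 = 17.39.
Upper fence = Q3 + 1.5·IQR = 21.29 + 2.34 = 23.63.
24.40 > 23.63 → outlier.
27.23 > 23.63 → outlier.
All remaining values lie within [17.39, 23.63].

24.40, 27.23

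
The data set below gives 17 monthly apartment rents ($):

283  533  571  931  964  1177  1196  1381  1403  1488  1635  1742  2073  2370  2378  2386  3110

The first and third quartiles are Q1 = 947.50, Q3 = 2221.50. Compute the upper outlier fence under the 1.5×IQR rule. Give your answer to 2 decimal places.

4132.50

IQR = Q3 − Q1 = 2221.50 − 947.50 = 1274.00.
Lower fence = Q1 − 1.5·IQR = 947.50 − 1911.00 = -963.50.
Upper fence = Q3 + 1.5·IQR = 2221.50 + 1911.00 = 4132.50.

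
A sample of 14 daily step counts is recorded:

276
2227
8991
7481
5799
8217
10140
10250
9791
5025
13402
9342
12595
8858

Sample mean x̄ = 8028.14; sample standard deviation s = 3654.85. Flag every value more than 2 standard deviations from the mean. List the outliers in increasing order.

Cutoffs at x̄ ± 2s: 8028.14 ± 2·3654.85 = [718.44, 15337.84].
276: z = -2.12, |z| > 2 → outlier.
Every other value lies within [718.44, 15337.84].

276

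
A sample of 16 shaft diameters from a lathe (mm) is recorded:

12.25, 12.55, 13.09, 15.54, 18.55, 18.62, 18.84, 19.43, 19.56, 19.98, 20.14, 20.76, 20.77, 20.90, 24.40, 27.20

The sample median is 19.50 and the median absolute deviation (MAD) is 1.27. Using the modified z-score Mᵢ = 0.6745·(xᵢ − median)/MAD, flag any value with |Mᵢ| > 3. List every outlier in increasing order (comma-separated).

12.25, 12.55, 13.09, 27.20

|Mᵢ| > 3 ⇔ |xᵢ − 19.50| > 3·1.27/0.6745 = 5.65.
So outliers lie outside [13.85, 25.15].
12.25: M = -3.85 → outlier.
12.55: M = -3.69 → outlier.
13.09: M = -3.40 → outlier.
27.20: M = 4.09 → outlier.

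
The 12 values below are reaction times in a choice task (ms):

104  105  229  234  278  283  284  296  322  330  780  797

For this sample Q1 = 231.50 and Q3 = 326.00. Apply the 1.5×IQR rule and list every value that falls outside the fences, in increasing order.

IQR = Q3 − Q1 = 326.00 − 231.50 = 94.50.
Lower fence = Q1 − 1.5·IQR = 231.50 − 141.75 = 89.75.
Upper fence = Q3 + 1.5·IQR = 326.00 + 141.75 = 467.75.
780 > 467.75 → outlier.
797 > 467.75 → outlier.
All remaining values lie within [89.75, 467.75].

780, 797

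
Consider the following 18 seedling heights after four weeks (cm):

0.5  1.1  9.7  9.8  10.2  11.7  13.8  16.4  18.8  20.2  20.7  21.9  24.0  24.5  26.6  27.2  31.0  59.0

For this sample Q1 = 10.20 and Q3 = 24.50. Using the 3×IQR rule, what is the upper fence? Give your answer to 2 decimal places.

67.40

IQR = Q3 − Q1 = 24.50 − 10.20 = 14.30.
Lower fence = Q1 − 3·IQR = 10.20 − 42.90 = -32.70.
Upper fence = Q3 + 3·IQR = 24.50 + 42.90 = 67.40.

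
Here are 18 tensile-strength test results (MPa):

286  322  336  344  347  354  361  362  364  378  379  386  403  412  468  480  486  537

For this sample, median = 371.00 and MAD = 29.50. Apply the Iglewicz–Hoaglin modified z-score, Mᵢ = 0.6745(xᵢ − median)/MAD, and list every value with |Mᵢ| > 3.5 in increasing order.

|Mᵢ| > 3.5 ⇔ |xᵢ − 371.00| > 3.5·29.50/0.6745 = 153.08.
So outliers lie outside [217.92, 524.08].
537: M = 3.80 → outlier.

537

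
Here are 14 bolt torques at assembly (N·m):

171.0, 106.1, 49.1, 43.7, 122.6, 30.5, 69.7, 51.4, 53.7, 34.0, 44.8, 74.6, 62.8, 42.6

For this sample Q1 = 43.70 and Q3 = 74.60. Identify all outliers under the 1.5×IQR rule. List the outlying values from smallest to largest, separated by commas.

IQR = Q3 − Q1 = 74.60 − 43.70 = 30.90.
Lower fence = Q1 − 1.5·IQR = 43.70 − 46.35 = -2.65.
Upper fence = Q3 + 1.5·IQR = 74.60 + 46.35 = 120.95.
122.6 > 120.95 → outlier.
171.0 > 120.95 → outlier.
All remaining values lie within [-2.65, 120.95].

122.6, 171.0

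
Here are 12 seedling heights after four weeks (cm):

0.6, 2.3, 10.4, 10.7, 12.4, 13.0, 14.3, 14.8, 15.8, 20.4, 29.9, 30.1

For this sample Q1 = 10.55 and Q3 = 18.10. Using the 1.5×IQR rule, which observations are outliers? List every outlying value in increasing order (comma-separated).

29.9, 30.1

IQR = Q3 − Q1 = 18.10 − 10.55 = 7.55.
Lower fence = Q1 − 1.5·IQR = 10.55 − 11.325 = -0.775.
Upper fence = Q3 + 1.5·IQR = 18.10 + 11.325 = 29.425.
29.9 > 29.425 → outlier.
30.1 > 29.425 → outlier.
All remaining values lie within [-0.775, 29.425].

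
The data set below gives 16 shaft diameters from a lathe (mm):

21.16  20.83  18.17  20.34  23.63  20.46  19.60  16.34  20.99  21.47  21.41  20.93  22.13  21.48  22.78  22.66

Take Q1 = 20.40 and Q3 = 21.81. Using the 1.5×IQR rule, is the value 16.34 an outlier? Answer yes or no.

yes

IQR = Q3 − Q1 = 21.81 − 20.40 = 1.41.
Lower fence = Q1 − 1.5·IQR = 20.40 − 2.115 = 18.285.
Upper fence = Q3 + 1.5·IQR = 21.81 + 2.115 = 23.925.
16.34 lies below the lower fence.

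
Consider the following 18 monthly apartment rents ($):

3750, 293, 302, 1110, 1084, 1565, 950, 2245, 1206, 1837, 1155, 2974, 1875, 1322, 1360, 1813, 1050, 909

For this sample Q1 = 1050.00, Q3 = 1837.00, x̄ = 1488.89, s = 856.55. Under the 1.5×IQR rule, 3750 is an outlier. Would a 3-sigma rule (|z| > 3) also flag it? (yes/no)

no

z = (3750 − 1488.89) / 856.55 = 2.64.
|z| = 2.64 ≤ 3.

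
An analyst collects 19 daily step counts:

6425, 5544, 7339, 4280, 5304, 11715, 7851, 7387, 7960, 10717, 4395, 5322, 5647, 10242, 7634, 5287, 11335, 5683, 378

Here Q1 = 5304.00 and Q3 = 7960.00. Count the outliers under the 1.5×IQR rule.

IQR = 2656.00; fences at 5304.00 − 3984.00 = 1320.00 and 7960.00 + 3984.00 = 11944.00.
Outside the cutoffs: 378.

1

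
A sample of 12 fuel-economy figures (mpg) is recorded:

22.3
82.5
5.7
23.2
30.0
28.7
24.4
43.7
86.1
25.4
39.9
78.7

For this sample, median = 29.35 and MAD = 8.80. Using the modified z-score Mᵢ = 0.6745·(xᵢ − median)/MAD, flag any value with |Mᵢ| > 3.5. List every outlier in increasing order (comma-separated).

|Mᵢ| > 3.5 ⇔ |xᵢ − 29.35| > 3.5·8.80/0.6745 = 45.66.
So outliers lie outside [-16.31, 75.01].
78.7: M = 3.78 → outlier.
82.5: M = 4.07 → outlier.
86.1: M = 4.35 → outlier.

78.7, 82.5, 86.1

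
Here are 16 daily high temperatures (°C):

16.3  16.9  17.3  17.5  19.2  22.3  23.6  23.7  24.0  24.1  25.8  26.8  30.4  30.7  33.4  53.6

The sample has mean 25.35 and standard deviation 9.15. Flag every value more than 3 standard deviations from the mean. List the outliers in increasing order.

Cutoffs at x̄ ± 3s: 25.35 ± 3·9.15 = [-2.10, 52.80].
53.6: z = 3.09, |z| > 3 → outlier.
Every other value lies within [-2.10, 52.80].

53.6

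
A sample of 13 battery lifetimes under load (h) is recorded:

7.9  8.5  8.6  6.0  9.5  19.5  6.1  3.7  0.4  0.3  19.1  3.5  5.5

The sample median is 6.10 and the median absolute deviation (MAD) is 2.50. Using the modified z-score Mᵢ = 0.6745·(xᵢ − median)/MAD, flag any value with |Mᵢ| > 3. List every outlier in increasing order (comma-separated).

|Mᵢ| > 3 ⇔ |xᵢ − 6.10| > 3·2.50/0.6745 = 11.12.
So outliers lie outside [-5.02, 17.22].
19.1: M = 3.51 → outlier.
19.5: M = 3.62 → outlier.

19.1, 19.5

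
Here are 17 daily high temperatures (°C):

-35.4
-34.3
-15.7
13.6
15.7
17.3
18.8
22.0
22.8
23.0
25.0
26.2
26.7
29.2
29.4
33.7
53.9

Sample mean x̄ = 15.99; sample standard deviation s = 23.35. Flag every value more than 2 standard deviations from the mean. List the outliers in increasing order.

-35.4, -34.3

Cutoffs at x̄ ± 2s: 15.99 ± 2·23.35 = [-30.71, 62.69].
-35.4: z = -2.20, |z| > 2 → outlier.
-34.3: z = -2.15, |z| > 2 → outlier.
Every other value lies within [-30.71, 62.69].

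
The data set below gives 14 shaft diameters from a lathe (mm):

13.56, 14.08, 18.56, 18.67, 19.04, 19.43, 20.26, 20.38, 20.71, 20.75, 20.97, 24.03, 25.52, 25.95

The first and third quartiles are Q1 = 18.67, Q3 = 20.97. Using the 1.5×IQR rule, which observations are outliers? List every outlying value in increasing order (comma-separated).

IQR = Q3 − Q1 = 20.97 − 18.67 = 2.30.
Lower fence = Q1 − 1.5·IQR = 18.67 − 3.45 = 15.22.
Upper fence = Q3 + 1.5·IQR = 20.97 + 3.45 = 24.42.
13.56 < 15.22 → outlier.
14.08 < 15.22 → outlier.
25.52 > 24.42 → outlier.
25.95 > 24.42 → outlier.
All remaining values lie within [15.22, 24.42].

13.56, 14.08, 25.52, 25.95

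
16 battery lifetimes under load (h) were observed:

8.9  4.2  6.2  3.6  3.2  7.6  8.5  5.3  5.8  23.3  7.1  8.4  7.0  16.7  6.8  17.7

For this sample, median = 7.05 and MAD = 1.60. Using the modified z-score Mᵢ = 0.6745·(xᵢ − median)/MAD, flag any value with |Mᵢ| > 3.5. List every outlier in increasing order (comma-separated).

16.7, 17.7, 23.3

|Mᵢ| > 3.5 ⇔ |xᵢ − 7.05| > 3.5·1.60/0.6745 = 8.30.
So outliers lie outside [-1.25, 15.35].
16.7: M = 4.07 → outlier.
17.7: M = 4.49 → outlier.
23.3: M = 6.85 → outlier.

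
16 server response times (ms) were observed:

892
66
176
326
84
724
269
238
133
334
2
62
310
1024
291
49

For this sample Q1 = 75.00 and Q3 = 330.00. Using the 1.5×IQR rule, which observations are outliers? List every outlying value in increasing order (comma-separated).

IQR = Q3 − Q1 = 330.00 − 75.00 = 255.00.
Lower fence = Q1 − 1.5·IQR = 75.00 − 382.50 = -307.50.
Upper fence = Q3 + 1.5·IQR = 330.00 + 382.50 = 712.50.
724 > 712.50 → outlier.
892 > 712.50 → outlier.
1024 > 712.50 → outlier.
All remaining values lie within [-307.50, 712.50].

724, 892, 1024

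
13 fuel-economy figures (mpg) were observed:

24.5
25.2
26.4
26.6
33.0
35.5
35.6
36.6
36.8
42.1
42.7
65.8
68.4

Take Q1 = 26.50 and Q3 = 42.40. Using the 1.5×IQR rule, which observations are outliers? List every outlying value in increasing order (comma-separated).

68.4

IQR = Q3 − Q1 = 42.40 − 26.50 = 15.90.
Lower fence = Q1 − 1.5·IQR = 26.50 − 23.85 = 2.65.
Upper fence = Q3 + 1.5·IQR = 42.40 + 23.85 = 66.25.
68.4 > 66.25 → outlier.
All remaining values lie within [2.65, 66.25].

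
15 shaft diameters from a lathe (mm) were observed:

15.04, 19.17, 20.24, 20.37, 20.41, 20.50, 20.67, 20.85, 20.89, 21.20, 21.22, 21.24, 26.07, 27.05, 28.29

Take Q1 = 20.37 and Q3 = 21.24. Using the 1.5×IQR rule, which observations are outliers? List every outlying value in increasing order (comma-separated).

IQR = Q3 − Q1 = 21.24 − 20.37 = 0.87.
Lower fence = Q1 − 1.5·IQR = 20.37 − 1.305 = 19.065.
Upper fence = Q3 + 1.5·IQR = 21.24 + 1.305 = 22.545.
15.04 < 19.065 → outlier.
26.07 > 22.545 → outlier.
27.05 > 22.545 → outlier.
28.29 > 22.545 → outlier.
All remaining values lie within [19.065, 22.545].

15.04, 26.07, 27.05, 28.29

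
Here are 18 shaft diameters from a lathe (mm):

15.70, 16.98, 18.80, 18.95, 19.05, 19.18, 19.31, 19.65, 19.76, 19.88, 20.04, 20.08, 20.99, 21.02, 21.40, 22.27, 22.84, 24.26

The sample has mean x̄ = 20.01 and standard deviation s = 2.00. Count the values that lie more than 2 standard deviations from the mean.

2

Cutoffs: x̄ ± 2s = [16.01, 24.01].
Outside the cutoffs: 15.70, 24.26.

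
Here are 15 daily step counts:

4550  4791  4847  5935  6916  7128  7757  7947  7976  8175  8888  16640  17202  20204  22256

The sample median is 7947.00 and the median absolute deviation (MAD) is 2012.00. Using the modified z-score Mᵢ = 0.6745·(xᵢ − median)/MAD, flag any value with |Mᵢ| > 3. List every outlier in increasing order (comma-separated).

17202, 20204, 22256

|Mᵢ| > 3 ⇔ |xᵢ − 7947.00| > 3·2012.00/0.6745 = 8948.85.
So outliers lie outside [-1001.85, 16895.85].
17202: M = 3.10 → outlier.
20204: M = 4.11 → outlier.
22256: M = 4.80 → outlier.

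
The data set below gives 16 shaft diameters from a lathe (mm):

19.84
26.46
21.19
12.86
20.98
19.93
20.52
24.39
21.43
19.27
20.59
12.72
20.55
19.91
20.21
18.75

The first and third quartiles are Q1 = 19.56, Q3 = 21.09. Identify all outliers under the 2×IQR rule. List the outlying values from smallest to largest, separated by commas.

12.72, 12.86, 24.39, 26.46

IQR = Q3 − Q1 = 21.09 − 19.56 = 1.53.
Lower fence = Q1 − 2·IQR = 19.56 − 3.06 = 16.50.
Upper fence = Q3 + 2·IQR = 21.09 + 3.06 = 24.15.
12.72 < 16.50 → outlier.
12.86 < 16.50 → outlier.
24.39 > 24.15 → outlier.
26.46 > 24.15 → outlier.
All remaining values lie within [16.50, 24.15].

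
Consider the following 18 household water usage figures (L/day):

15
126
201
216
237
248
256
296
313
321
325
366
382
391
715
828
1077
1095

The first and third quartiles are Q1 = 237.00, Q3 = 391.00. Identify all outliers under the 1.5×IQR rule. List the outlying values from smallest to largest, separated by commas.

715, 828, 1077, 1095

IQR = Q3 − Q1 = 391.00 − 237.00 = 154.00.
Lower fence = Q1 − 1.5·IQR = 237.00 − 231.00 = 6.00.
Upper fence = Q3 + 1.5·IQR = 391.00 + 231.00 = 622.00.
715 > 622.00 → outlier.
828 > 622.00 → outlier.
1077 > 622.00 → outlier.
1095 > 622.00 → outlier.
All remaining values lie within [6.00, 622.00].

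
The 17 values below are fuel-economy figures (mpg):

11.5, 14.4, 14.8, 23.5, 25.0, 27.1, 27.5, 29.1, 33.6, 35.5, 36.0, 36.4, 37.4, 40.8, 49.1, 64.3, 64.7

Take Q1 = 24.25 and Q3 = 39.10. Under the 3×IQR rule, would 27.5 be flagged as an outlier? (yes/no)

no

IQR = Q3 − Q1 = 39.10 − 24.25 = 14.85.
Lower fence = Q1 − 3·IQR = 24.25 − 44.55 = -20.30.
Upper fence = Q3 + 3·IQR = 39.10 + 44.55 = 83.65.
27.5 lies within [-20.30, 83.65].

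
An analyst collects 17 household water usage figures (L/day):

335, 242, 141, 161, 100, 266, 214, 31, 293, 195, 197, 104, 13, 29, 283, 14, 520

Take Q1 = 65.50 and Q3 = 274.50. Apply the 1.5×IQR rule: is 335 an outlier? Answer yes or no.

no

IQR = Q3 − Q1 = 274.50 − 65.50 = 209.00.
Lower fence = Q1 − 1.5·IQR = 65.50 − 313.50 = -248.00.
Upper fence = Q3 + 1.5·IQR = 274.50 + 313.50 = 588.00.
335 lies within [-248.00, 588.00].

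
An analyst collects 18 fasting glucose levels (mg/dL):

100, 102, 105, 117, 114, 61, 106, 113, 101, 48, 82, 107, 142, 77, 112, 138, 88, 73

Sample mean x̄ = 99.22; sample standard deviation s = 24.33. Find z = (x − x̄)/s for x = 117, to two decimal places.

0.73

z = (117 − 99.22) / 24.33 = 0.73.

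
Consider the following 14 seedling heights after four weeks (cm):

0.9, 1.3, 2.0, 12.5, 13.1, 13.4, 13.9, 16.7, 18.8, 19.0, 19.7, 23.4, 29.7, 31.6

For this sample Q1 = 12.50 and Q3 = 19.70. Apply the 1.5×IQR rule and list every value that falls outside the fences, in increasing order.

0.9, 1.3, 31.6

IQR = Q3 − Q1 = 19.70 − 12.50 = 7.20.
Lower fence = Q1 − 1.5·IQR = 12.50 − 10.80 = 1.70.
Upper fence = Q3 + 1.5·IQR = 19.70 + 10.80 = 30.50.
0.9 < 1.70 → outlier.
1.3 < 1.70 → outlier.
31.6 > 30.50 → outlier.
All remaining values lie within [1.70, 30.50].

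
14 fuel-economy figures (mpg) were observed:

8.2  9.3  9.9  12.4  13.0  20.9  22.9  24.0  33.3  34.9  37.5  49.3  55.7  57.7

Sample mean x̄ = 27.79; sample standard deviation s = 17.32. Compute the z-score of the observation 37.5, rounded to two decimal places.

z = (37.5 − 27.79) / 17.32 = 0.56.

0.56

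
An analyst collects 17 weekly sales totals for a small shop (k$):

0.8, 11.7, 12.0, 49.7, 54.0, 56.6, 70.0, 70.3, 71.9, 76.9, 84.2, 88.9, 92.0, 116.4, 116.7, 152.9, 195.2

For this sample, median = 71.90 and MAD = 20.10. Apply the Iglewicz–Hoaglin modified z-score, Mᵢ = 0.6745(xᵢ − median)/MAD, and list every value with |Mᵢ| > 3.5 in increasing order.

195.2

|Mᵢ| > 3.5 ⇔ |xᵢ − 71.90| > 3.5·20.10/0.6745 = 104.30.
So outliers lie outside [-32.40, 176.20].
195.2: M = 4.14 → outlier.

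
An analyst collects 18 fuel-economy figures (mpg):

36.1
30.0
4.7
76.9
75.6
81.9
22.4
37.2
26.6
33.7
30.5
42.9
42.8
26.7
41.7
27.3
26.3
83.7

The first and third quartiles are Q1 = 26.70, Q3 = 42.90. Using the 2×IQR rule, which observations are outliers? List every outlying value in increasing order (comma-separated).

IQR = Q3 − Q1 = 42.90 − 26.70 = 16.20.
Lower fence = Q1 − 2·IQR = 26.70 − 32.40 = -5.70.
Upper fence = Q3 + 2·IQR = 42.90 + 32.40 = 75.30.
75.6 > 75.30 → outlier.
76.9 > 75.30 → outlier.
81.9 > 75.30 → outlier.
83.7 > 75.30 → outlier.
All remaining values lie within [-5.70, 75.30].

75.6, 76.9, 81.9, 83.7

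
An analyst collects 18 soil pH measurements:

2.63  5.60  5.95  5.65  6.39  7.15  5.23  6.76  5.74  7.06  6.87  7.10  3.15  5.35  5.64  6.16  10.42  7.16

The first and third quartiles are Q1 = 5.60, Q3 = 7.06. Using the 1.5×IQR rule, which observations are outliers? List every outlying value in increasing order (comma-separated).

IQR = Q3 − Q1 = 7.06 − 5.60 = 1.46.
Lower fence = Q1 − 1.5·IQR = 5.60 − 2.19 = 3.41.
Upper fence = Q3 + 1.5·IQR = 7.06 + 2.19 = 9.25.
2.63 < 3.41 → outlier.
3.15 < 3.41 → outlier.
10.42 > 9.25 → outlier.
All remaining values lie within [3.41, 9.25].

2.63, 3.15, 10.42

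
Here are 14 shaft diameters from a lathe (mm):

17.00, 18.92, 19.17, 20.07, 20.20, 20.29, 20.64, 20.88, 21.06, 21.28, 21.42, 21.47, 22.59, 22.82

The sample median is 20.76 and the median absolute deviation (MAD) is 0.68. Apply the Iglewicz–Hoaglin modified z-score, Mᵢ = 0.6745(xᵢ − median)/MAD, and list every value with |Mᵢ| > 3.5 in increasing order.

17.00

|Mᵢ| > 3.5 ⇔ |xᵢ − 20.76| > 3.5·0.68/0.6745 = 3.53.
So outliers lie outside [17.23, 24.29].
17.00: M = -3.73 → outlier.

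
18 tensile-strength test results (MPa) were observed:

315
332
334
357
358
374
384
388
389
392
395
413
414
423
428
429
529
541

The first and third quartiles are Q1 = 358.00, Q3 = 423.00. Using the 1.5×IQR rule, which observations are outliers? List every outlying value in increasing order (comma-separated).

529, 541

IQR = Q3 − Q1 = 423.00 − 358.00 = 65.00.
Lower fence = Q1 − 1.5·IQR = 358.00 − 97.50 = 260.50.
Upper fence = Q3 + 1.5·IQR = 423.00 + 97.50 = 520.50.
529 > 520.50 → outlier.
541 > 520.50 → outlier.
All remaining values lie within [260.50, 520.50].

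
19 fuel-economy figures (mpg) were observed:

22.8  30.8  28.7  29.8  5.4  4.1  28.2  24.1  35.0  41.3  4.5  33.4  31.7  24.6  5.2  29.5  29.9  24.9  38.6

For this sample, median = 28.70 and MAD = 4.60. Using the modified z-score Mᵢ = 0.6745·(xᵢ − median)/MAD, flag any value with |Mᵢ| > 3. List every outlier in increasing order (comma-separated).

|Mᵢ| > 3 ⇔ |xᵢ − 28.70| > 3·4.60/0.6745 = 20.46.
So outliers lie outside [8.24, 49.16].
4.1: M = -3.61 → outlier.
4.5: M = -3.55 → outlier.
5.2: M = -3.45 → outlier.
5.4: M = -3.42 → outlier.

4.1, 4.5, 5.2, 5.4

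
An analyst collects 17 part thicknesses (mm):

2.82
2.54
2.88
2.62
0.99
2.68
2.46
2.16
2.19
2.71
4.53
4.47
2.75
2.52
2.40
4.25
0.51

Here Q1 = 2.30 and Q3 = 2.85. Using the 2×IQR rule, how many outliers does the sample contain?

IQR = 0.55; fences at 2.30 − 1.10 = 1.20 and 2.85 + 1.10 = 3.95.
Outside the cutoffs: 0.51, 0.99, 4.25, 4.47, 4.53.

5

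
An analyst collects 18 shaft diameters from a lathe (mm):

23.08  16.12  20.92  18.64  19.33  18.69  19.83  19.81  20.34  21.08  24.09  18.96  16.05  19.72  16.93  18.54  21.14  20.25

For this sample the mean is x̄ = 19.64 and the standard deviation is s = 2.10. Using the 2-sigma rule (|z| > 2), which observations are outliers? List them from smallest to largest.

Cutoffs at x̄ ± 2s: 19.64 ± 2·2.10 = [15.44, 23.84].
24.09: z = 2.12, |z| > 2 → outlier.
Every other value lies within [15.44, 23.84].

24.09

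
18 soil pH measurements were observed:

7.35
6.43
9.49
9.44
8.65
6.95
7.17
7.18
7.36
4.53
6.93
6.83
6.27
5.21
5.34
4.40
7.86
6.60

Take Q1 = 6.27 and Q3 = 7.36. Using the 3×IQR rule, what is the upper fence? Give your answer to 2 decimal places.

10.63

IQR = Q3 − Q1 = 7.36 − 6.27 = 1.09.
Lower fence = Q1 − 3·IQR = 6.27 − 3.27 = 3.00.
Upper fence = Q3 + 3·IQR = 7.36 + 3.27 = 10.63.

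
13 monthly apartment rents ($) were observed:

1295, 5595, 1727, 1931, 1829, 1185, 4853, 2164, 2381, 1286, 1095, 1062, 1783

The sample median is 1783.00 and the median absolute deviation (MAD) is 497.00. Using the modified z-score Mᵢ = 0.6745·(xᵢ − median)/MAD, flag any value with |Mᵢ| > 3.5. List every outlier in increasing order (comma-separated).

|Mᵢ| > 3.5 ⇔ |xᵢ − 1783.00| > 3.5·497.00/0.6745 = 2578.95.
So outliers lie outside [-795.95, 4361.95].
4853: M = 4.17 → outlier.
5595: M = 5.17 → outlier.

4853, 5595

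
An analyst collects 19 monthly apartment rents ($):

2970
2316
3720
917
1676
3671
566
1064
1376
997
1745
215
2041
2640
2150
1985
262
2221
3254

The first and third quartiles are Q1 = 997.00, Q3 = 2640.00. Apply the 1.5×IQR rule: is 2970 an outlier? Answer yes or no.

no

IQR = Q3 − Q1 = 2640.00 − 997.00 = 1643.00.
Lower fence = Q1 − 1.5·IQR = 997.00 − 2464.50 = -1467.50.
Upper fence = Q3 + 1.5·IQR = 2640.00 + 2464.50 = 5104.50.
2970 lies within [-1467.50, 5104.50].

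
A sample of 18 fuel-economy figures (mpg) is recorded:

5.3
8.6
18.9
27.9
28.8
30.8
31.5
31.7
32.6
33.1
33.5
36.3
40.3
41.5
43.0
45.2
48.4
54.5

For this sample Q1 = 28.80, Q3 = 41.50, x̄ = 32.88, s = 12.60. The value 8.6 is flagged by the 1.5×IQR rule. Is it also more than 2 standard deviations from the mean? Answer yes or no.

no

z = (8.6 − 32.88) / 12.60 = -1.93.
|z| = 1.93 ≤ 2.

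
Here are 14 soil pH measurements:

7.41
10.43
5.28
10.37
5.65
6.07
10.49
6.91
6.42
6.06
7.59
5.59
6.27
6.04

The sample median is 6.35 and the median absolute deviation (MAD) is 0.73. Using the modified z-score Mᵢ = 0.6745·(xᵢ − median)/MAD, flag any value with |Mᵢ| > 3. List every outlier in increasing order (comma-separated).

10.37, 10.43, 10.49

|Mᵢ| > 3 ⇔ |xᵢ − 6.35| > 3·0.73/0.6745 = 3.25.
So outliers lie outside [3.10, 9.60].
10.37: M = 3.71 → outlier.
10.43: M = 3.77 → outlier.
10.49: M = 3.83 → outlier.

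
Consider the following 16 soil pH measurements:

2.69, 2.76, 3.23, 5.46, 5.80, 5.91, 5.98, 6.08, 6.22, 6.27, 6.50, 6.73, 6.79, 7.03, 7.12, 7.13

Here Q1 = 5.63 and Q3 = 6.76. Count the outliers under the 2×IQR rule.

3

IQR = 1.13; fences at 5.63 − 2.26 = 3.37 and 6.76 + 2.26 = 9.02.
Outside the cutoffs: 2.69, 2.76, 3.23.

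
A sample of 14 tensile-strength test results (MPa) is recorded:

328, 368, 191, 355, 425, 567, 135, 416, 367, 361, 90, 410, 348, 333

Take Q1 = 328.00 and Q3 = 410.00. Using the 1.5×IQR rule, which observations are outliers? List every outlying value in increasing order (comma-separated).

IQR = Q3 − Q1 = 410.00 − 328.00 = 82.00.
Lower fence = Q1 − 1.5·IQR = 328.00 − 123.00 = 205.00.
Upper fence = Q3 + 1.5·IQR = 410.00 + 123.00 = 533.00.
90 < 205.00 → outlier.
135 < 205.00 → outlier.
191 < 205.00 → outlier.
567 > 533.00 → outlier.
All remaining values lie within [205.00, 533.00].

90, 135, 191, 567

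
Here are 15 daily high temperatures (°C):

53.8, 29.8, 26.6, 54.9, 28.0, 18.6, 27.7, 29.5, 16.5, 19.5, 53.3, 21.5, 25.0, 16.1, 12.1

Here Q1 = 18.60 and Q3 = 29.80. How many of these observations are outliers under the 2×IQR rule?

IQR = 11.20; fences at 18.60 − 22.40 = -3.80 and 29.80 + 22.40 = 52.20.
Outside the cutoffs: 53.3, 53.8, 54.9.

3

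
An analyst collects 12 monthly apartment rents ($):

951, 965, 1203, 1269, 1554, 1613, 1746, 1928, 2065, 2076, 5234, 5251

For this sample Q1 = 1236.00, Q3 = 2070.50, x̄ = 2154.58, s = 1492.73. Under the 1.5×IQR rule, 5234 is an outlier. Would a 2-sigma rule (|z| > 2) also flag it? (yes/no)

yes

z = (5234 − 2154.58) / 1492.73 = 2.06.
|z| = 2.06 > 2.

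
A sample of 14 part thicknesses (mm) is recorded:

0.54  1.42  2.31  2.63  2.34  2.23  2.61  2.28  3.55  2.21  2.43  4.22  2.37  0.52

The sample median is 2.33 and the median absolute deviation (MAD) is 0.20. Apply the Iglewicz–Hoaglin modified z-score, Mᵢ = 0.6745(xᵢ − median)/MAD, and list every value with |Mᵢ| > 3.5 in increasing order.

0.52, 0.54, 3.55, 4.22

|Mᵢ| > 3.5 ⇔ |xᵢ − 2.33| > 3.5·0.20/0.6745 = 1.04.
So outliers lie outside [1.29, 3.37].
0.52: M = -6.10 → outlier.
0.54: M = -6.04 → outlier.
3.55: M = 4.11 → outlier.
4.22: M = 6.37 → outlier.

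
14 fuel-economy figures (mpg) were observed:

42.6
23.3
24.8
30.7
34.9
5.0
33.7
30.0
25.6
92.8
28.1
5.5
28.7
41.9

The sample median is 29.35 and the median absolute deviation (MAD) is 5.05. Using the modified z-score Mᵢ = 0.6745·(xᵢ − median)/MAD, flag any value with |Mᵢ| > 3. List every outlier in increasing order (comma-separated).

|Mᵢ| > 3 ⇔ |xᵢ − 29.35| > 3·5.05/0.6745 = 22.46.
So outliers lie outside [6.89, 51.81].
5.0: M = -3.25 → outlier.
5.5: M = -3.19 → outlier.
92.8: M = 8.47 → outlier.

5.0, 5.5, 92.8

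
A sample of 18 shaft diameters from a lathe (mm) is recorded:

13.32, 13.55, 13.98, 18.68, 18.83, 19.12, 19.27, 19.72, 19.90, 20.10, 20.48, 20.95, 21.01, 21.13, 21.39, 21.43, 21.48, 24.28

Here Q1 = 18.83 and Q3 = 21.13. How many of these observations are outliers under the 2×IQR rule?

IQR = 2.30; fences at 18.83 − 4.60 = 14.23 and 21.13 + 4.60 = 25.73.
Outside the cutoffs: 13.32, 13.55, 13.98.

3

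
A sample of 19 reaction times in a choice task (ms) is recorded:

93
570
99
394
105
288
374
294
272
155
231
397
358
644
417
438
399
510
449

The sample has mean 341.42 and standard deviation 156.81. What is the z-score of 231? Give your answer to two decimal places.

-0.70

z = (231 − 341.42) / 156.81 = -0.70.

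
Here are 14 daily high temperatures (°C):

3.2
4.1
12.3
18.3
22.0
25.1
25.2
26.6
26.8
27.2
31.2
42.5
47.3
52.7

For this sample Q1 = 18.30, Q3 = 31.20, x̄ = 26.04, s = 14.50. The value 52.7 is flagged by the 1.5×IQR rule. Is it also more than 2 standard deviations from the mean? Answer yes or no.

z = (52.7 − 26.04) / 14.50 = 1.84.
|z| = 1.84 ≤ 2.

no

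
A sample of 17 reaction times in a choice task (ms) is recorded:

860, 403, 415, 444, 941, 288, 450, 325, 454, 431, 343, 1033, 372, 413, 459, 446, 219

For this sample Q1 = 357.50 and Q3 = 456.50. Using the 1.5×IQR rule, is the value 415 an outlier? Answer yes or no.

no

IQR = Q3 − Q1 = 456.50 − 357.50 = 99.00.
Lower fence = Q1 − 1.5·IQR = 357.50 − 148.50 = 209.00.
Upper fence = Q3 + 1.5·IQR = 456.50 + 148.50 = 605.00.
415 lies within [209.00, 605.00].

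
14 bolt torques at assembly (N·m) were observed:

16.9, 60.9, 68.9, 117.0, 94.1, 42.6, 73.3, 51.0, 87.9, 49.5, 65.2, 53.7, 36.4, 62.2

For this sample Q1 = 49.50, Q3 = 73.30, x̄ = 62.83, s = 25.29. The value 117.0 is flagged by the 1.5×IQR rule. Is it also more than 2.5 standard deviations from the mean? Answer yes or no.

no

z = (117.0 − 62.83) / 25.29 = 2.14.
|z| = 2.14 ≤ 2.5.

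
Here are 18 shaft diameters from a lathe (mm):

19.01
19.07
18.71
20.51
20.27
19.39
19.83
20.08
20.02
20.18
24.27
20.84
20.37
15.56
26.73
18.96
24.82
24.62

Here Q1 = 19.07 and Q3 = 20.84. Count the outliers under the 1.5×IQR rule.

IQR = 1.77; fences at 19.07 − 2.655 = 16.415 and 20.84 + 2.655 = 23.495.
Outside the cutoffs: 15.56, 24.27, 24.62, 24.82, 26.73.

5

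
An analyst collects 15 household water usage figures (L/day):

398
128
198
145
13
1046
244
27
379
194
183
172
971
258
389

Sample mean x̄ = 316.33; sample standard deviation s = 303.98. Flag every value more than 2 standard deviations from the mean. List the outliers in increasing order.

Cutoffs at x̄ ± 2s: 316.33 ± 2·303.98 = [-291.63, 924.29].
971: z = 2.15, |z| > 2 → outlier.
1046: z = 2.40, |z| > 2 → outlier.
Every other value lies within [-291.63, 924.29].

971, 1046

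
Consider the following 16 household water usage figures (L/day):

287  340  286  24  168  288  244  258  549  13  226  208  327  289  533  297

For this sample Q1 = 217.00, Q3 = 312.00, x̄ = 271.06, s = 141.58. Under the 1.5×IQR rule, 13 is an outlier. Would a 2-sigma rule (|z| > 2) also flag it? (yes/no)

z = (13 − 271.06) / 141.58 = -1.82.
|z| = 1.82 ≤ 2.

no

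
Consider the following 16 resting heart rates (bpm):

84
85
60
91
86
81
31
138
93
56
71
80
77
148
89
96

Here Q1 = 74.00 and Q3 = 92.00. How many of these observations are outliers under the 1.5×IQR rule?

3

IQR = 18.00; fences at 74.00 − 27.00 = 47.00 and 92.00 + 27.00 = 119.00.
Outside the cutoffs: 31, 138, 148.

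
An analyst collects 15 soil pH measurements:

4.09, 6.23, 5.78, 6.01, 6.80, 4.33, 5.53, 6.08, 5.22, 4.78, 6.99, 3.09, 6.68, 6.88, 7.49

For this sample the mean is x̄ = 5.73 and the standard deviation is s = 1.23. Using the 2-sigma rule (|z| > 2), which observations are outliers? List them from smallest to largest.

3.09

Cutoffs at x̄ ± 2s: 5.73 ± 2·1.23 = [3.27, 8.19].
3.09: z = -2.15, |z| > 2 → outlier.
Every other value lies within [3.27, 8.19].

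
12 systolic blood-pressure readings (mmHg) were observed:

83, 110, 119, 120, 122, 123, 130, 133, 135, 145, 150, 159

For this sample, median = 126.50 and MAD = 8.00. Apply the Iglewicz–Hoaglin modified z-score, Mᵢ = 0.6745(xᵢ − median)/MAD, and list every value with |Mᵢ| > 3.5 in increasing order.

83

|Mᵢ| > 3.5 ⇔ |xᵢ − 126.50| > 3.5·8.00/0.6745 = 41.51.
So outliers lie outside [84.99, 168.01].
83: M = -3.67 → outlier.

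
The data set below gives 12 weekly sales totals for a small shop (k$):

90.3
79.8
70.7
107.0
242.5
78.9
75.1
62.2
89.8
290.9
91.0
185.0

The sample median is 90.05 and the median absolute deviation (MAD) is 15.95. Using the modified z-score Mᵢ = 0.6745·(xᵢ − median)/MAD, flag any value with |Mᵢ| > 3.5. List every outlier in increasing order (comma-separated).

|Mᵢ| > 3.5 ⇔ |xᵢ − 90.05| > 3.5·15.95/0.6745 = 82.77.
So outliers lie outside [7.28, 172.82].
185.0: M = 4.02 → outlier.
242.5: M = 6.45 → outlier.
290.9: M = 8.49 → outlier.

185.0, 242.5, 290.9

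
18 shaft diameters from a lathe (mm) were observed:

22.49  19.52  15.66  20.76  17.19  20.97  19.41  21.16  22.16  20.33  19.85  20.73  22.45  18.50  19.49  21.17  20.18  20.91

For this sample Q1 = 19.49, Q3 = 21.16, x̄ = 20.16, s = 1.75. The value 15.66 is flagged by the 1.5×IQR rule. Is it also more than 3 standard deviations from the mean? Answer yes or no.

z = (15.66 − 20.16) / 1.75 = -2.57.
|z| = 2.57 ≤ 3.

no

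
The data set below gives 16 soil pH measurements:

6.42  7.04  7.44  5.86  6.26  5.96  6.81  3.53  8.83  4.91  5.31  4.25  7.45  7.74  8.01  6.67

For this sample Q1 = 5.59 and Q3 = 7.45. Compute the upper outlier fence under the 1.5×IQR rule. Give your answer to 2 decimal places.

IQR = Q3 − Q1 = 7.45 − 5.59 = 1.86.
Lower fence = Q1 − 1.5·IQR = 5.59 − 2.79 = 2.80.
Upper fence = Q3 + 1.5·IQR = 7.45 + 2.79 = 10.24.

10.24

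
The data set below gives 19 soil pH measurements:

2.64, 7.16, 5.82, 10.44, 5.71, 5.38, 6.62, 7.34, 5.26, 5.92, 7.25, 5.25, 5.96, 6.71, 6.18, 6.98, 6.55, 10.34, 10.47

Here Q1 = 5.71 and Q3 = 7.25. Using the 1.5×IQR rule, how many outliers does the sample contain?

IQR = 1.54; fences at 5.71 − 2.31 = 3.40 and 7.25 + 2.31 = 9.56.
Outside the cutoffs: 2.64, 10.34, 10.44, 10.47.

4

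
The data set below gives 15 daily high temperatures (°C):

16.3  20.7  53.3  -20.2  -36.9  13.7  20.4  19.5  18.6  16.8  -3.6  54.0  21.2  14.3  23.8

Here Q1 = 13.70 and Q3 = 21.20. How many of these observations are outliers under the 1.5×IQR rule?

5

IQR = 7.50; fences at 13.70 − 11.25 = 2.45 and 21.20 + 11.25 = 32.45.
Outside the cutoffs: -36.9, -20.2, -3.6, 53.3, 54.0.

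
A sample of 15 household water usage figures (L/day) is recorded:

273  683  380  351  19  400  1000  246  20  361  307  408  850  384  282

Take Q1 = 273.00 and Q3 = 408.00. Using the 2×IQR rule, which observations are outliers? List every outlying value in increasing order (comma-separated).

683, 850, 1000

IQR = Q3 − Q1 = 408.00 − 273.00 = 135.00.
Lower fence = Q1 − 2·IQR = 273.00 − 270.00 = 3.00.
Upper fence = Q3 + 2·IQR = 408.00 + 270.00 = 678.00.
683 > 678.00 → outlier.
850 > 678.00 → outlier.
1000 > 678.00 → outlier.
All remaining values lie within [3.00, 678.00].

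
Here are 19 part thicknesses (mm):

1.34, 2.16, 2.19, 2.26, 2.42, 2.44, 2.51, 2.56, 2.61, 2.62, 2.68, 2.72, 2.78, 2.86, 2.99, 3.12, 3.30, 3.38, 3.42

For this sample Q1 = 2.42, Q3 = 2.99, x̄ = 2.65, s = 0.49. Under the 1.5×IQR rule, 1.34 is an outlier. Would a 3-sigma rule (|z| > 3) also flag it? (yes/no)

no

z = (1.34 − 2.65) / 0.49 = -2.67.
|z| = 2.67 ≤ 3.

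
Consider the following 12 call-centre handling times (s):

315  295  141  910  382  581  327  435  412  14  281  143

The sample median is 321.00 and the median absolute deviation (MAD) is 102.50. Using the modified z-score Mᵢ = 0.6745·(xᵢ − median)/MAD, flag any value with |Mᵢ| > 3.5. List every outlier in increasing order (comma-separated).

910

|Mᵢ| > 3.5 ⇔ |xᵢ − 321.00| > 3.5·102.50/0.6745 = 531.88.
So outliers lie outside [-210.88, 852.88].
910: M = 3.88 → outlier.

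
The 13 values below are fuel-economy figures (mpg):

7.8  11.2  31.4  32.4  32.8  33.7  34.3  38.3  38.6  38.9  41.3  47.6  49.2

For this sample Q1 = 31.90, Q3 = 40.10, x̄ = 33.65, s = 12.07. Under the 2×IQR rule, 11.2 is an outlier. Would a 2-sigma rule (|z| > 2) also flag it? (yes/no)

z = (11.2 − 33.65) / 12.07 = -1.86.
|z| = 1.86 ≤ 2.

no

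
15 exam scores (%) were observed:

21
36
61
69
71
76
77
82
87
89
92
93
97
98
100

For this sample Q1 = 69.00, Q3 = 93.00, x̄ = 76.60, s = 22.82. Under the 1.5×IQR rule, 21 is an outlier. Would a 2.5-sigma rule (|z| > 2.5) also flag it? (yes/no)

z = (21 − 76.60) / 22.82 = -2.44.
|z| = 2.44 ≤ 2.5.

no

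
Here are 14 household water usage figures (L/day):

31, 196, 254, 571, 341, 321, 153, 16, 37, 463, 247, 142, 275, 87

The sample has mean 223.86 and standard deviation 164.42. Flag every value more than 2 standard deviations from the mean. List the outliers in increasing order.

571

Cutoffs at x̄ ± 2s: 223.86 ± 2·164.42 = [-104.98, 552.70].
571: z = 2.11, |z| > 2 → outlier.
Every other value lies within [-104.98, 552.70].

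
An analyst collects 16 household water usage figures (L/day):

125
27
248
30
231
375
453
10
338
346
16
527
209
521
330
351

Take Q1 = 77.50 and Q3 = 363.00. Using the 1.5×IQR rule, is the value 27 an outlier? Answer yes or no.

IQR = Q3 − Q1 = 363.00 − 77.50 = 285.50.
Lower fence = Q1 − 1.5·IQR = 77.50 − 428.25 = -350.75.
Upper fence = Q3 + 1.5·IQR = 363.00 + 428.25 = 791.25.
27 lies within [-350.75, 791.25].

no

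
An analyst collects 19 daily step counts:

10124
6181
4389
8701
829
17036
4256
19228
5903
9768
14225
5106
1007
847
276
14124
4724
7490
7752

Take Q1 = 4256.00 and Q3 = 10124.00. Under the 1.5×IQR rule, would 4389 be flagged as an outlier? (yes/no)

no

IQR = Q3 − Q1 = 10124.00 − 4256.00 = 5868.00.
Lower fence = Q1 − 1.5·IQR = 4256.00 − 8802.00 = -4546.00.
Upper fence = Q3 + 1.5·IQR = 10124.00 + 8802.00 = 18926.00.
4389 lies within [-4546.00, 18926.00].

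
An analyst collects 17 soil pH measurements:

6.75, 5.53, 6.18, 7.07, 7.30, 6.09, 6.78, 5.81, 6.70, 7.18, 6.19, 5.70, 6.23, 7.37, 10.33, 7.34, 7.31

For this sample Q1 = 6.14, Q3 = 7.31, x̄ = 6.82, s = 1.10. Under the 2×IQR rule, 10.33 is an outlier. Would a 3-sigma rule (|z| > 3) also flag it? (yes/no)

yes

z = (10.33 − 6.82) / 1.10 = 3.19.
|z| = 3.19 > 3.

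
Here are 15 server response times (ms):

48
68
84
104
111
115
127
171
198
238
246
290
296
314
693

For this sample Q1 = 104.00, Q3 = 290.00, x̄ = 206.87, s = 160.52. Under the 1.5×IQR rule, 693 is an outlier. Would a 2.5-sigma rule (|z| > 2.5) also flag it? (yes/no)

yes

z = (693 − 206.87) / 160.52 = 3.03.
|z| = 3.03 > 2.5.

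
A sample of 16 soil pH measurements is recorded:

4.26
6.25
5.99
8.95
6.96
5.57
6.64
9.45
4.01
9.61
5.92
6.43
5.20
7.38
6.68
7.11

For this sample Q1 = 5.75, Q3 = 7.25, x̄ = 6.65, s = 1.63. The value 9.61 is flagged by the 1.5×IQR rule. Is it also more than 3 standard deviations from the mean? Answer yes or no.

no

z = (9.61 − 6.65) / 1.63 = 1.82.
|z| = 1.82 ≤ 3.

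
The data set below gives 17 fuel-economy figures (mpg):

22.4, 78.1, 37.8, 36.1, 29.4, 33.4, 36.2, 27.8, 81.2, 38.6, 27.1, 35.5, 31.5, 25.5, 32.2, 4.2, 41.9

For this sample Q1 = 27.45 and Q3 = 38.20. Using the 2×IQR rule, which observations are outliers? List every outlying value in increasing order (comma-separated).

IQR = Q3 − Q1 = 38.20 − 27.45 = 10.75.
Lower fence = Q1 − 2·IQR = 27.45 − 21.50 = 5.95.
Upper fence = Q3 + 2·IQR = 38.20 + 21.50 = 59.70.
4.2 < 5.95 → outlier.
78.1 > 59.70 → outlier.
81.2 > 59.70 → outlier.
All remaining values lie within [5.95, 59.70].

4.2, 78.1, 81.2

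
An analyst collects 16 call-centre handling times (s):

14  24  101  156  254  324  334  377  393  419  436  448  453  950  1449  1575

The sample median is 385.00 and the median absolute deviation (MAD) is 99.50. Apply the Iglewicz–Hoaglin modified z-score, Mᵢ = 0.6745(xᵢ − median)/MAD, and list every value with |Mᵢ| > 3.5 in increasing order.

|Mᵢ| > 3.5 ⇔ |xᵢ − 385.00| > 3.5·99.50/0.6745 = 516.31.
So outliers lie outside [-131.31, 901.31].
950: M = 3.83 → outlier.
1449: M = 7.21 → outlier.
1575: M = 8.07 → outlier.

950, 1449, 1575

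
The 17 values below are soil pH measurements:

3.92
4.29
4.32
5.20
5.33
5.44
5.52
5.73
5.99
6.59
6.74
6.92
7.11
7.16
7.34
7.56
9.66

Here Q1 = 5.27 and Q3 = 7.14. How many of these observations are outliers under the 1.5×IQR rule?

0

IQR = 1.87; fences at 5.27 − 2.805 = 2.465 and 7.14 + 2.805 = 9.945.
Every value lies within the cutoffs.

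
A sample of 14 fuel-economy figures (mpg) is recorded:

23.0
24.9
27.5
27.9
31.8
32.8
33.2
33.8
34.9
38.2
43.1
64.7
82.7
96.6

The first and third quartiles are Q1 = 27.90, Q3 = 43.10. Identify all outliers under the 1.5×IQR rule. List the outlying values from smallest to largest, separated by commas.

IQR = Q3 − Q1 = 43.10 − 27.90 = 15.20.
Lower fence = Q1 − 1.5·IQR = 27.90 − 22.80 = 5.10.
Upper fence = Q3 + 1.5·IQR = 43.10 + 22.80 = 65.90.
82.7 > 65.90 → outlier.
96.6 > 65.90 → outlier.
All remaining values lie within [5.10, 65.90].

82.7, 96.6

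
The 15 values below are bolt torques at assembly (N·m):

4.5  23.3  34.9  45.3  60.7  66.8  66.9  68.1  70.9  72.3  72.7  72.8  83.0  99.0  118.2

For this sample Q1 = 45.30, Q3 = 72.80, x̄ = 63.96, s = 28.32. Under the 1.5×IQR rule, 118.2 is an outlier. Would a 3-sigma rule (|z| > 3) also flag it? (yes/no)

z = (118.2 − 63.96) / 28.32 = 1.92.
|z| = 1.92 ≤ 3.

no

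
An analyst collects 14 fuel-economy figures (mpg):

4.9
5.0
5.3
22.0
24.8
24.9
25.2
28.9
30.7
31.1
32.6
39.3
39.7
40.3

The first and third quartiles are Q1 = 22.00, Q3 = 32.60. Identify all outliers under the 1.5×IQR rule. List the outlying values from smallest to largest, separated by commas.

4.9, 5.0, 5.3

IQR = Q3 − Q1 = 32.60 − 22.00 = 10.60.
Lower fence = Q1 − 1.5·IQR = 22.00 − 15.90 = 6.10.
Upper fence = Q3 + 1.5·IQR = 32.60 + 15.90 = 48.50.
4.9 < 6.10 → outlier.
5.0 < 6.10 → outlier.
5.3 < 6.10 → outlier.
All remaining values lie within [6.10, 48.50].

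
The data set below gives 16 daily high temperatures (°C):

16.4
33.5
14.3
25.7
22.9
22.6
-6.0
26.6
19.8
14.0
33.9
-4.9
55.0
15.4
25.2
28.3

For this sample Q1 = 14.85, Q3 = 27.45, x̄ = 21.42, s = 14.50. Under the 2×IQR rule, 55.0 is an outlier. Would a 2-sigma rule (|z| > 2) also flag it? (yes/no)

z = (55.0 − 21.42) / 14.50 = 2.32.
|z| = 2.32 > 2.

yes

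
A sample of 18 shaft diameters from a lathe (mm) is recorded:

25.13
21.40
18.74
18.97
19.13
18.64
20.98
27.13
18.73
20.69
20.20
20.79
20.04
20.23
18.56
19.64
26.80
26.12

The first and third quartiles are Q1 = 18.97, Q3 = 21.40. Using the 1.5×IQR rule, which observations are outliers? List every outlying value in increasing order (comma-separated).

IQR = Q3 − Q1 = 21.40 − 18.97 = 2.43.
Lower fence = Q1 − 1.5·IQR = 18.97 − 3.645 = 15.325.
Upper fence = Q3 + 1.5·IQR = 21.40 + 3.645 = 25.045.
25.13 > 25.045 → outlier.
26.12 > 25.045 → outlier.
26.80 > 25.045 → outlier.
27.13 > 25.045 → outlier.
All remaining values lie within [15.325, 25.045].

25.13, 26.12, 26.80, 27.13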